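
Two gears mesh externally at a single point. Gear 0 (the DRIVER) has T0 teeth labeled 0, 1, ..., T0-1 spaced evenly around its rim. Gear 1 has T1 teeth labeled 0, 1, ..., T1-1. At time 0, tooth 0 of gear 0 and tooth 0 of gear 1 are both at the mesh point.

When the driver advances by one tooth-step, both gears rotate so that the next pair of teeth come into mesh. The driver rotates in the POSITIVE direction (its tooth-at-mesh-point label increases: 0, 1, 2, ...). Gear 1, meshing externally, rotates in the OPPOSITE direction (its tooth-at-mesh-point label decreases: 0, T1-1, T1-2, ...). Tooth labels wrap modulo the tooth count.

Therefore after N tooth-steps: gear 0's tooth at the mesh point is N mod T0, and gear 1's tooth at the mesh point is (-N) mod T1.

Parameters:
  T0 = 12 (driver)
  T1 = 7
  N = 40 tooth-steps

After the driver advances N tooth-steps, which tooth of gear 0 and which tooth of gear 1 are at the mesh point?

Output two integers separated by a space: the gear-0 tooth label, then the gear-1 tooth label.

Answer: 4 2

Derivation:
Gear 0 (driver, T0=12): tooth at mesh = N mod T0
  40 = 3 * 12 + 4, so 40 mod 12 = 4
  gear 0 tooth = 4
Gear 1 (driven, T1=7): tooth at mesh = (-N) mod T1
  40 = 5 * 7 + 5, so 40 mod 7 = 5
  (-40) mod 7 = (-5) mod 7 = 7 - 5 = 2
Mesh after 40 steps: gear-0 tooth 4 meets gear-1 tooth 2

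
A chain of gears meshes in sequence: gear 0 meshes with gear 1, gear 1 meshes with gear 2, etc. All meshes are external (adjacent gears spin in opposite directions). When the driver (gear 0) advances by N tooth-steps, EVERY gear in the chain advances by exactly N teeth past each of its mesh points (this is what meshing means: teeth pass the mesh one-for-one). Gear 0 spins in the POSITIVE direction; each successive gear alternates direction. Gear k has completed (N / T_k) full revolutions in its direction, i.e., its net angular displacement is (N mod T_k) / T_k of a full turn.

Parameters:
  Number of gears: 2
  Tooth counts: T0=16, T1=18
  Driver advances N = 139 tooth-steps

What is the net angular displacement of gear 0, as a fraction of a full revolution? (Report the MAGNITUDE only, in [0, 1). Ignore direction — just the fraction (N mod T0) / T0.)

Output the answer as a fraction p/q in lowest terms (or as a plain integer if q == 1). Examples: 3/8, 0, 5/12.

Chain of 2 gears, tooth counts: [16, 18]
  gear 0: T0=16, direction=positive, advance = 139 mod 16 = 11 teeth = 11/16 turn
  gear 1: T1=18, direction=negative, advance = 139 mod 18 = 13 teeth = 13/18 turn
Gear 0: 139 mod 16 = 11
Fraction = 11 / 16 = 11/16 (gcd(11,16)=1) = 11/16

Answer: 11/16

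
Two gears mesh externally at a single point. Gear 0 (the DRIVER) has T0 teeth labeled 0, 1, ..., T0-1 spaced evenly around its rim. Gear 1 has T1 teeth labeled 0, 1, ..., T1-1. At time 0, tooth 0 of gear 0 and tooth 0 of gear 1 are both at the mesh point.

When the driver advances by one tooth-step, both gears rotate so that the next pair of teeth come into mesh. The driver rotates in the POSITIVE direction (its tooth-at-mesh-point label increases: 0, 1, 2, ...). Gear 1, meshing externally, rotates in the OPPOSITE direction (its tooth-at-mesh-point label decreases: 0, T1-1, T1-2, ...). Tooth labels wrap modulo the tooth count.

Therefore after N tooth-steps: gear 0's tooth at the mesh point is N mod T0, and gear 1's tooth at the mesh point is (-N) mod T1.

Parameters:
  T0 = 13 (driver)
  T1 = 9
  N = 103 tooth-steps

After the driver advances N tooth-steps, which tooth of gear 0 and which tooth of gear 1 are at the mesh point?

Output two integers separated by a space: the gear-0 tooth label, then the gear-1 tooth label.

Gear 0 (driver, T0=13): tooth at mesh = N mod T0
  103 = 7 * 13 + 12, so 103 mod 13 = 12
  gear 0 tooth = 12
Gear 1 (driven, T1=9): tooth at mesh = (-N) mod T1
  103 = 11 * 9 + 4, so 103 mod 9 = 4
  (-103) mod 9 = (-4) mod 9 = 9 - 4 = 5
Mesh after 103 steps: gear-0 tooth 12 meets gear-1 tooth 5

Answer: 12 5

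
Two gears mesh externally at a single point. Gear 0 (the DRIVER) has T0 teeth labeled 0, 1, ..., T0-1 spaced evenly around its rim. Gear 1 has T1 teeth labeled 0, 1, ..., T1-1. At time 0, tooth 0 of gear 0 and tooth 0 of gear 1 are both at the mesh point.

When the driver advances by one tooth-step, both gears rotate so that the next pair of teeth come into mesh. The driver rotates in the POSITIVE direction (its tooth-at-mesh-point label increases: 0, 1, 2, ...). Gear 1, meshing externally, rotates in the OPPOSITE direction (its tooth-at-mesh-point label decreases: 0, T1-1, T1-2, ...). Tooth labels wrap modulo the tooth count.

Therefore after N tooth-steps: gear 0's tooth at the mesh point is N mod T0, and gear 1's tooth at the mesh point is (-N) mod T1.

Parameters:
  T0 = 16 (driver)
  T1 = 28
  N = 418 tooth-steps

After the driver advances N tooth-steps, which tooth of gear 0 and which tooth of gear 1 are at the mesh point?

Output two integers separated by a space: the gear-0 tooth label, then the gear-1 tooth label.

Answer: 2 2

Derivation:
Gear 0 (driver, T0=16): tooth at mesh = N mod T0
  418 = 26 * 16 + 2, so 418 mod 16 = 2
  gear 0 tooth = 2
Gear 1 (driven, T1=28): tooth at mesh = (-N) mod T1
  418 = 14 * 28 + 26, so 418 mod 28 = 26
  (-418) mod 28 = (-26) mod 28 = 28 - 26 = 2
Mesh after 418 steps: gear-0 tooth 2 meets gear-1 tooth 2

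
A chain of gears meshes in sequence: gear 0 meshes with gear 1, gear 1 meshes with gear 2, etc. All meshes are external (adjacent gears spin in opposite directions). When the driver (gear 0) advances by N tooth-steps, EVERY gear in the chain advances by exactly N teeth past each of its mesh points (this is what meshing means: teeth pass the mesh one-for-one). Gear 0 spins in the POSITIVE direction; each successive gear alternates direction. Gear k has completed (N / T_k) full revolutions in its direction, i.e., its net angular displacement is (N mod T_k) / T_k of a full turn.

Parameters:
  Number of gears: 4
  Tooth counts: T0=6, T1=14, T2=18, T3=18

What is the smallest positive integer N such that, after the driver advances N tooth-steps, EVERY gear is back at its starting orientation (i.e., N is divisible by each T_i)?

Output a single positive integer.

Gear k returns to start when N is a multiple of T_k.
All gears at start simultaneously when N is a common multiple of [6, 14, 18, 18]; the smallest such N is lcm(6, 14, 18, 18).
Start: lcm = T0 = 6
Fold in T1=14: gcd(6, 14) = 2; lcm(6, 14) = 6 * 14 / 2 = 84 / 2 = 42
Fold in T2=18: gcd(42, 18) = 6; lcm(42, 18) = 42 * 18 / 6 = 756 / 6 = 126
Fold in T3=18: gcd(126, 18) = 18; lcm(126, 18) = 126 * 18 / 18 = 2268 / 18 = 126
Full cycle length = 126

Answer: 126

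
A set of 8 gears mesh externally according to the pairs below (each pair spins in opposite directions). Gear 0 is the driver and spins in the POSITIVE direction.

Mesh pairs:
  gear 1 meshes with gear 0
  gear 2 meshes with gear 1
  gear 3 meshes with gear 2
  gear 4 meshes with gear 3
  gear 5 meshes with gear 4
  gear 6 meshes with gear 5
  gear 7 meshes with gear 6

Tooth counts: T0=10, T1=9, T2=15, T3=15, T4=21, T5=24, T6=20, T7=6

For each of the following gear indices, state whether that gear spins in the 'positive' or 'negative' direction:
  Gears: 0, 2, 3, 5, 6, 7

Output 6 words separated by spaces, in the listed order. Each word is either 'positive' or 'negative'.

Answer: positive positive negative negative positive negative

Derivation:
Gear 0 (driver): positive (depth 0)
  gear 1: meshes with gear 0 -> depth 1 -> negative (opposite of gear 0)
  gear 2: meshes with gear 1 -> depth 2 -> positive (opposite of gear 1)
  gear 3: meshes with gear 2 -> depth 3 -> negative (opposite of gear 2)
  gear 4: meshes with gear 3 -> depth 4 -> positive (opposite of gear 3)
  gear 5: meshes with gear 4 -> depth 5 -> negative (opposite of gear 4)
  gear 6: meshes with gear 5 -> depth 6 -> positive (opposite of gear 5)
  gear 7: meshes with gear 6 -> depth 7 -> negative (opposite of gear 6)
Queried indices 0, 2, 3, 5, 6, 7 -> positive, positive, negative, negative, positive, negative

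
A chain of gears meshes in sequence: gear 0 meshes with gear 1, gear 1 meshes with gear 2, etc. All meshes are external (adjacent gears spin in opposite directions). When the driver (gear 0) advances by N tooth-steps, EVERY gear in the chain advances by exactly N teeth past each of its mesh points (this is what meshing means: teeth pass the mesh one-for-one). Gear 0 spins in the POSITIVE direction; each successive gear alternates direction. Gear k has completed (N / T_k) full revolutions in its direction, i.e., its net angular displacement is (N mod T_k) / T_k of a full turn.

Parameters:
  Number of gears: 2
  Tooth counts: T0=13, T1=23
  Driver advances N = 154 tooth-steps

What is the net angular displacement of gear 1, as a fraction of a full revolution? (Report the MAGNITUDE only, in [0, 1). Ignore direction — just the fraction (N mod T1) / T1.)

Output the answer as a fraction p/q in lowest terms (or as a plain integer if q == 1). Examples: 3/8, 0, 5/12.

Chain of 2 gears, tooth counts: [13, 23]
  gear 0: T0=13, direction=positive, advance = 154 mod 13 = 11 teeth = 11/13 turn
  gear 1: T1=23, direction=negative, advance = 154 mod 23 = 16 teeth = 16/23 turn
Gear 1: 154 mod 23 = 16
Fraction = 16 / 23 = 16/23 (gcd(16,23)=1) = 16/23

Answer: 16/23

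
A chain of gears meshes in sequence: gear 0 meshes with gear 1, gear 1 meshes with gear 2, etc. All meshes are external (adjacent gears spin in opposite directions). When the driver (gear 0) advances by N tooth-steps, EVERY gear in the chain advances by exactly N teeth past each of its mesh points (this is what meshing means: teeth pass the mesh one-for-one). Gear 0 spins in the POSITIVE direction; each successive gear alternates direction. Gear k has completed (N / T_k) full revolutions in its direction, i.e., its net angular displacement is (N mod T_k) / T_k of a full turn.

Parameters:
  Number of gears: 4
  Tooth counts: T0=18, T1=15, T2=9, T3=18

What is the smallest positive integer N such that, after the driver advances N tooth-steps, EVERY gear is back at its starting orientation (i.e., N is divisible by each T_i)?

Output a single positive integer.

Answer: 90

Derivation:
Gear k returns to start when N is a multiple of T_k.
All gears at start simultaneously when N is a common multiple of [18, 15, 9, 18]; the smallest such N is lcm(18, 15, 9, 18).
Start: lcm = T0 = 18
Fold in T1=15: gcd(18, 15) = 3; lcm(18, 15) = 18 * 15 / 3 = 270 / 3 = 90
Fold in T2=9: gcd(90, 9) = 9; lcm(90, 9) = 90 * 9 / 9 = 810 / 9 = 90
Fold in T3=18: gcd(90, 18) = 18; lcm(90, 18) = 90 * 18 / 18 = 1620 / 18 = 90
Full cycle length = 90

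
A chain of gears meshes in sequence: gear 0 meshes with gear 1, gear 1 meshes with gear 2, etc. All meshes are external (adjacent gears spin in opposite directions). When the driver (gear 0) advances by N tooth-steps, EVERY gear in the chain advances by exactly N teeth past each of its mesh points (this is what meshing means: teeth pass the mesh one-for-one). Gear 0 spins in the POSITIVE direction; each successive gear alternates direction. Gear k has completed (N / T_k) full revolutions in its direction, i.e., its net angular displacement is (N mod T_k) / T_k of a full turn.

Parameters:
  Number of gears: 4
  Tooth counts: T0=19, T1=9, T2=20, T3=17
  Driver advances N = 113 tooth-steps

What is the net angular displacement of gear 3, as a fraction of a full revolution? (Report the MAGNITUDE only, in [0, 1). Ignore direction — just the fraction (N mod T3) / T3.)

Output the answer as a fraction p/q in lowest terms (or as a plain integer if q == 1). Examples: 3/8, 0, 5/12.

Answer: 11/17

Derivation:
Chain of 4 gears, tooth counts: [19, 9, 20, 17]
  gear 0: T0=19, direction=positive, advance = 113 mod 19 = 18 teeth = 18/19 turn
  gear 1: T1=9, direction=negative, advance = 113 mod 9 = 5 teeth = 5/9 turn
  gear 2: T2=20, direction=positive, advance = 113 mod 20 = 13 teeth = 13/20 turn
  gear 3: T3=17, direction=negative, advance = 113 mod 17 = 11 teeth = 11/17 turn
Gear 3: 113 mod 17 = 11
Fraction = 11 / 17 = 11/17 (gcd(11,17)=1) = 11/17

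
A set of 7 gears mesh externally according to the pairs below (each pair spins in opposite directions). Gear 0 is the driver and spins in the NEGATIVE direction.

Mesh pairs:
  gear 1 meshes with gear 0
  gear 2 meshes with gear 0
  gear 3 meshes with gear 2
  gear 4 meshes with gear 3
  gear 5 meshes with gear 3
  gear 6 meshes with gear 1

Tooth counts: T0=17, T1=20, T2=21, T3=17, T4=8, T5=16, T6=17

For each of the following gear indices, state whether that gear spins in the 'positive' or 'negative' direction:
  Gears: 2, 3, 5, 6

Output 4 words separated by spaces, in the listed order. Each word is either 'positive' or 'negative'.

Gear 0 (driver): negative (depth 0)
  gear 1: meshes with gear 0 -> depth 1 -> positive (opposite of gear 0)
  gear 2: meshes with gear 0 -> depth 1 -> positive (opposite of gear 0)
  gear 3: meshes with gear 2 -> depth 2 -> negative (opposite of gear 2)
  gear 4: meshes with gear 3 -> depth 3 -> positive (opposite of gear 3)
  gear 5: meshes with gear 3 -> depth 3 -> positive (opposite of gear 3)
  gear 6: meshes with gear 1 -> depth 2 -> negative (opposite of gear 1)
Queried indices 2, 3, 5, 6 -> positive, negative, positive, negative

Answer: positive negative positive negative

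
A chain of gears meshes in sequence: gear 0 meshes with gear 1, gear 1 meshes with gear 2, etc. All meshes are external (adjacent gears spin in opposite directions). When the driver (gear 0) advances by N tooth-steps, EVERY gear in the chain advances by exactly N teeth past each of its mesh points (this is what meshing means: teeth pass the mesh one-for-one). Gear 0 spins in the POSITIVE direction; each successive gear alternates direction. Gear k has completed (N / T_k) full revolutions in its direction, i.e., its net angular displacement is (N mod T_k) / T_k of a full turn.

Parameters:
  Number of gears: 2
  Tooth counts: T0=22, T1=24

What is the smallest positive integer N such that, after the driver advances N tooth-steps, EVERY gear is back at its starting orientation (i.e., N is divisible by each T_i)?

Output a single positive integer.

Gear k returns to start when N is a multiple of T_k.
All gears at start simultaneously when N is a common multiple of [22, 24]; the smallest such N is lcm(22, 24).
Start: lcm = T0 = 22
Fold in T1=24: gcd(22, 24) = 2; lcm(22, 24) = 22 * 24 / 2 = 528 / 2 = 264
Full cycle length = 264

Answer: 264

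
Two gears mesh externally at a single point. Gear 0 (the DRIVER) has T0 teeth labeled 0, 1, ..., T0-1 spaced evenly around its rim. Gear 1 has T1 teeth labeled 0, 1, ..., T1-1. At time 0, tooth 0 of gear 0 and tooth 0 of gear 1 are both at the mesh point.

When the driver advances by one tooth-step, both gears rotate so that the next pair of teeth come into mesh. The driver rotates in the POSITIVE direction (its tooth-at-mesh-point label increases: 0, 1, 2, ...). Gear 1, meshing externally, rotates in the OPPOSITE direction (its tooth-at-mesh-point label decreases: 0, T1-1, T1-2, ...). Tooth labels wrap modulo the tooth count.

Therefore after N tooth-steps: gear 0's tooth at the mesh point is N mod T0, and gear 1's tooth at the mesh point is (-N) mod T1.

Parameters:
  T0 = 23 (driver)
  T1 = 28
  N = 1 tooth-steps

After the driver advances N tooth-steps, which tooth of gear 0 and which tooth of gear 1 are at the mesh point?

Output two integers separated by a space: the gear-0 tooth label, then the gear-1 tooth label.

Answer: 1 27

Derivation:
Gear 0 (driver, T0=23): tooth at mesh = N mod T0
  1 = 0 * 23 + 1, so 1 mod 23 = 1
  gear 0 tooth = 1
Gear 1 (driven, T1=28): tooth at mesh = (-N) mod T1
  1 = 0 * 28 + 1, so 1 mod 28 = 1
  (-1) mod 28 = (-1) mod 28 = 28 - 1 = 27
Mesh after 1 steps: gear-0 tooth 1 meets gear-1 tooth 27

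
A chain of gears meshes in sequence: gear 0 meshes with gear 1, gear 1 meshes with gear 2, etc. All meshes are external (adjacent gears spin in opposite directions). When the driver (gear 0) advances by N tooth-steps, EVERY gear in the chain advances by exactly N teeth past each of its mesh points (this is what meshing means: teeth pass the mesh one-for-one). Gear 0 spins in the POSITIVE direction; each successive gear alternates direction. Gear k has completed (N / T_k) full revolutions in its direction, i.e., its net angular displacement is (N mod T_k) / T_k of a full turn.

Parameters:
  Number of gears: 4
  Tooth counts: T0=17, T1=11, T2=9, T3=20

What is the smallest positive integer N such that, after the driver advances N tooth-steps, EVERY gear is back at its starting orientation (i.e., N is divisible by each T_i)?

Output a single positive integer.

Gear k returns to start when N is a multiple of T_k.
All gears at start simultaneously when N is a common multiple of [17, 11, 9, 20]; the smallest such N is lcm(17, 11, 9, 20).
Start: lcm = T0 = 17
Fold in T1=11: gcd(17, 11) = 1; lcm(17, 11) = 17 * 11 / 1 = 187 / 1 = 187
Fold in T2=9: gcd(187, 9) = 1; lcm(187, 9) = 187 * 9 / 1 = 1683 / 1 = 1683
Fold in T3=20: gcd(1683, 20) = 1; lcm(1683, 20) = 1683 * 20 / 1 = 33660 / 1 = 33660
Full cycle length = 33660

Answer: 33660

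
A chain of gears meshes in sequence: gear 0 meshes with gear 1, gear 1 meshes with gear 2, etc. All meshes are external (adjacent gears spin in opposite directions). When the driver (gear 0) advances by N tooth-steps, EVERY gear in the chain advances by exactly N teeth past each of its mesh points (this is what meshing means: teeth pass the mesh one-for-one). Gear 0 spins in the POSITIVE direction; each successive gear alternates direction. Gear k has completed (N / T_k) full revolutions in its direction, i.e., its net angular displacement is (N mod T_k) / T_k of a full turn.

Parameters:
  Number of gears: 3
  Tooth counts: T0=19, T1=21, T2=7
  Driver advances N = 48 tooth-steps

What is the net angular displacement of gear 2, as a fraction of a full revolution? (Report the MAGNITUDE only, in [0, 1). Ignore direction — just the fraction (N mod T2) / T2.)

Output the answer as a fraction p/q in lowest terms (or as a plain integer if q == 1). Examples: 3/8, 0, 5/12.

Chain of 3 gears, tooth counts: [19, 21, 7]
  gear 0: T0=19, direction=positive, advance = 48 mod 19 = 10 teeth = 10/19 turn
  gear 1: T1=21, direction=negative, advance = 48 mod 21 = 6 teeth = 6/21 turn
  gear 2: T2=7, direction=positive, advance = 48 mod 7 = 6 teeth = 6/7 turn
Gear 2: 48 mod 7 = 6
Fraction = 6 / 7 = 6/7 (gcd(6,7)=1) = 6/7

Answer: 6/7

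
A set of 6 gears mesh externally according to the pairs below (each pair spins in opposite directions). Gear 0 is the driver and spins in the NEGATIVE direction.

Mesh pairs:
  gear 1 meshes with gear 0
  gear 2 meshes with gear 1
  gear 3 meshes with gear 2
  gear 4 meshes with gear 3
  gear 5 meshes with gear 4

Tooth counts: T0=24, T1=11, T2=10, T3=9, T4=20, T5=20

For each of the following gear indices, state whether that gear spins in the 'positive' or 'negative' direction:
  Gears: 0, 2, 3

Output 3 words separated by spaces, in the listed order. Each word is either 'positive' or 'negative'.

Answer: negative negative positive

Derivation:
Gear 0 (driver): negative (depth 0)
  gear 1: meshes with gear 0 -> depth 1 -> positive (opposite of gear 0)
  gear 2: meshes with gear 1 -> depth 2 -> negative (opposite of gear 1)
  gear 3: meshes with gear 2 -> depth 3 -> positive (opposite of gear 2)
  gear 4: meshes with gear 3 -> depth 4 -> negative (opposite of gear 3)
  gear 5: meshes with gear 4 -> depth 5 -> positive (opposite of gear 4)
Queried indices 0, 2, 3 -> negative, negative, positive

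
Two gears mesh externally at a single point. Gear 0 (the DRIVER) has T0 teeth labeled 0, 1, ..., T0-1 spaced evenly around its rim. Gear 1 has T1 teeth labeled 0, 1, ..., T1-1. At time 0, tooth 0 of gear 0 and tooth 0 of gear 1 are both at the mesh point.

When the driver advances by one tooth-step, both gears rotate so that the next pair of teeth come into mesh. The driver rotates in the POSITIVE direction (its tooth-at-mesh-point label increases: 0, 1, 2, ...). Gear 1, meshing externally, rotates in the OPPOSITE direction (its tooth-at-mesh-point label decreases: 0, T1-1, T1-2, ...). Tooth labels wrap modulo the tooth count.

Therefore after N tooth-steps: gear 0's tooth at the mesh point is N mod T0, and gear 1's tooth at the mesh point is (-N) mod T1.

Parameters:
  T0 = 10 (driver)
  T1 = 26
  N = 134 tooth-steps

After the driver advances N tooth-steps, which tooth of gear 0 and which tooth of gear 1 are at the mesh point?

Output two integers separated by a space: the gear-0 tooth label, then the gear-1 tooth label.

Gear 0 (driver, T0=10): tooth at mesh = N mod T0
  134 = 13 * 10 + 4, so 134 mod 10 = 4
  gear 0 tooth = 4
Gear 1 (driven, T1=26): tooth at mesh = (-N) mod T1
  134 = 5 * 26 + 4, so 134 mod 26 = 4
  (-134) mod 26 = (-4) mod 26 = 26 - 4 = 22
Mesh after 134 steps: gear-0 tooth 4 meets gear-1 tooth 22

Answer: 4 22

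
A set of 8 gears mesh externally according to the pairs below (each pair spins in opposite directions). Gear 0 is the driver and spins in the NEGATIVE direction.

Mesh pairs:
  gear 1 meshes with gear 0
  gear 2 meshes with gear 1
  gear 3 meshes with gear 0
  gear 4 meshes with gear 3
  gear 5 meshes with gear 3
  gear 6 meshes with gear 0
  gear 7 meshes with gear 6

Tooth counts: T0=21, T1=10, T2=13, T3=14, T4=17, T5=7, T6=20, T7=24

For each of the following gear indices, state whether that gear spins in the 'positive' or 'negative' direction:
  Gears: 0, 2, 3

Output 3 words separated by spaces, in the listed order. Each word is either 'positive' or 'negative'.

Answer: negative negative positive

Derivation:
Gear 0 (driver): negative (depth 0)
  gear 1: meshes with gear 0 -> depth 1 -> positive (opposite of gear 0)
  gear 2: meshes with gear 1 -> depth 2 -> negative (opposite of gear 1)
  gear 3: meshes with gear 0 -> depth 1 -> positive (opposite of gear 0)
  gear 4: meshes with gear 3 -> depth 2 -> negative (opposite of gear 3)
  gear 5: meshes with gear 3 -> depth 2 -> negative (opposite of gear 3)
  gear 6: meshes with gear 0 -> depth 1 -> positive (opposite of gear 0)
  gear 7: meshes with gear 6 -> depth 2 -> negative (opposite of gear 6)
Queried indices 0, 2, 3 -> negative, negative, positive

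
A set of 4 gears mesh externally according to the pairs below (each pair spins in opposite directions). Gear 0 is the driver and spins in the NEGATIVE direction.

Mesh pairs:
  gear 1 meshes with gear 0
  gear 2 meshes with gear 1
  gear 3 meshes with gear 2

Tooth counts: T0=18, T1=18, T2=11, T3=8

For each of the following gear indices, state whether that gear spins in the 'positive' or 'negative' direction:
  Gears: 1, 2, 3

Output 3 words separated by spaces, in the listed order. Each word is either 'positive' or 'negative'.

Answer: positive negative positive

Derivation:
Gear 0 (driver): negative (depth 0)
  gear 1: meshes with gear 0 -> depth 1 -> positive (opposite of gear 0)
  gear 2: meshes with gear 1 -> depth 2 -> negative (opposite of gear 1)
  gear 3: meshes with gear 2 -> depth 3 -> positive (opposite of gear 2)
Queried indices 1, 2, 3 -> positive, negative, positive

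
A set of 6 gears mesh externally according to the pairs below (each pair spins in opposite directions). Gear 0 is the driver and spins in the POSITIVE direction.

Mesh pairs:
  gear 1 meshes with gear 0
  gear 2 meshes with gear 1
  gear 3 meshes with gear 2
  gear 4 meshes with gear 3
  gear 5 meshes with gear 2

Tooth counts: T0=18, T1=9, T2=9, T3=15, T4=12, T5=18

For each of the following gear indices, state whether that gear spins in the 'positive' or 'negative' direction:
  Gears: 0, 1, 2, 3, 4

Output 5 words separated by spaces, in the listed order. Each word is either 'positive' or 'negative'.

Gear 0 (driver): positive (depth 0)
  gear 1: meshes with gear 0 -> depth 1 -> negative (opposite of gear 0)
  gear 2: meshes with gear 1 -> depth 2 -> positive (opposite of gear 1)
  gear 3: meshes with gear 2 -> depth 3 -> negative (opposite of gear 2)
  gear 4: meshes with gear 3 -> depth 4 -> positive (opposite of gear 3)
  gear 5: meshes with gear 2 -> depth 3 -> negative (opposite of gear 2)
Queried indices 0, 1, 2, 3, 4 -> positive, negative, positive, negative, positive

Answer: positive negative positive negative positive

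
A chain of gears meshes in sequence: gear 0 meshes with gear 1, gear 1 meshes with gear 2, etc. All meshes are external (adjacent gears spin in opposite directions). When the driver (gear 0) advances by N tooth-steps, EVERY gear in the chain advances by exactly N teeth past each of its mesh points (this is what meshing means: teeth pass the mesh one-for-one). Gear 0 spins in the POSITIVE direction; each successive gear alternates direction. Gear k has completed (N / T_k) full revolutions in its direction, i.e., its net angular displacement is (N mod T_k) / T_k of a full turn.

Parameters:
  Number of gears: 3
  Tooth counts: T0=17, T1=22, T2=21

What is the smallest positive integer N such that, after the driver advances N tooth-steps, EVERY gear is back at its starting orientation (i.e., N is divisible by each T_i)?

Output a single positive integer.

Answer: 7854

Derivation:
Gear k returns to start when N is a multiple of T_k.
All gears at start simultaneously when N is a common multiple of [17, 22, 21]; the smallest such N is lcm(17, 22, 21).
Start: lcm = T0 = 17
Fold in T1=22: gcd(17, 22) = 1; lcm(17, 22) = 17 * 22 / 1 = 374 / 1 = 374
Fold in T2=21: gcd(374, 21) = 1; lcm(374, 21) = 374 * 21 / 1 = 7854 / 1 = 7854
Full cycle length = 7854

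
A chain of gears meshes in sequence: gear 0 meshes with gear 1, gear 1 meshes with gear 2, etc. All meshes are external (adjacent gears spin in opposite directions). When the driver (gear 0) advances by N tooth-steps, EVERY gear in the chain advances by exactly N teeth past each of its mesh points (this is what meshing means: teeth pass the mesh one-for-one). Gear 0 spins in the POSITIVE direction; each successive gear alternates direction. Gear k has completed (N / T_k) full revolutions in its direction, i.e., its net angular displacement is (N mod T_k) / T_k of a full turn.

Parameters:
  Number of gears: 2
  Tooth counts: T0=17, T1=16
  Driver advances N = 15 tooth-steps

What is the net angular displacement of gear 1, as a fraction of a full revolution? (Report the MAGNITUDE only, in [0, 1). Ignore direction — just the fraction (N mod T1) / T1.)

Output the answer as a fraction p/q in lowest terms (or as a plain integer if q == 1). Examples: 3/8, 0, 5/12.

Answer: 15/16

Derivation:
Chain of 2 gears, tooth counts: [17, 16]
  gear 0: T0=17, direction=positive, advance = 15 mod 17 = 15 teeth = 15/17 turn
  gear 1: T1=16, direction=negative, advance = 15 mod 16 = 15 teeth = 15/16 turn
Gear 1: 15 mod 16 = 15
Fraction = 15 / 16 = 15/16 (gcd(15,16)=1) = 15/16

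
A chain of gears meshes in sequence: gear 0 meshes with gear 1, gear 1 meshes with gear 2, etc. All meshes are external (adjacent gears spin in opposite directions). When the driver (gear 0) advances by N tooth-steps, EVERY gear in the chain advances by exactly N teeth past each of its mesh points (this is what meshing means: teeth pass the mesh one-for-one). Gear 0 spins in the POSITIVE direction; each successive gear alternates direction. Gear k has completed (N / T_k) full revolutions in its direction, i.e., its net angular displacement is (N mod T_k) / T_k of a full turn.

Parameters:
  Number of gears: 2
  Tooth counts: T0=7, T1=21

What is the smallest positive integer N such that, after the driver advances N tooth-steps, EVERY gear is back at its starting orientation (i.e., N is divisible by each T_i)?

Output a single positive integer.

Answer: 21

Derivation:
Gear k returns to start when N is a multiple of T_k.
All gears at start simultaneously when N is a common multiple of [7, 21]; the smallest such N is lcm(7, 21).
Start: lcm = T0 = 7
Fold in T1=21: gcd(7, 21) = 7; lcm(7, 21) = 7 * 21 / 7 = 147 / 7 = 21
Full cycle length = 21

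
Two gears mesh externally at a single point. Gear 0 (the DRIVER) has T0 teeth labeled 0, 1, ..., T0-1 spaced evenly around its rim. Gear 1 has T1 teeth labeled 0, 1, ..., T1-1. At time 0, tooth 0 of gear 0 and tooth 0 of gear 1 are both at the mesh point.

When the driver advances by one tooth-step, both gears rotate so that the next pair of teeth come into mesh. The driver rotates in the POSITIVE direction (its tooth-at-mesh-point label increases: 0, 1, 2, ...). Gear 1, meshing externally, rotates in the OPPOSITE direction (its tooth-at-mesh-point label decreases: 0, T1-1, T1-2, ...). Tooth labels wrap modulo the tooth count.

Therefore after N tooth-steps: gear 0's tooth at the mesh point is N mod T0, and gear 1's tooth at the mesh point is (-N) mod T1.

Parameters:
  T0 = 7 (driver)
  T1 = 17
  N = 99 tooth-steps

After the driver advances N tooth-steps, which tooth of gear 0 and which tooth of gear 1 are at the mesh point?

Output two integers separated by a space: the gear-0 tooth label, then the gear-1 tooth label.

Gear 0 (driver, T0=7): tooth at mesh = N mod T0
  99 = 14 * 7 + 1, so 99 mod 7 = 1
  gear 0 tooth = 1
Gear 1 (driven, T1=17): tooth at mesh = (-N) mod T1
  99 = 5 * 17 + 14, so 99 mod 17 = 14
  (-99) mod 17 = (-14) mod 17 = 17 - 14 = 3
Mesh after 99 steps: gear-0 tooth 1 meets gear-1 tooth 3

Answer: 1 3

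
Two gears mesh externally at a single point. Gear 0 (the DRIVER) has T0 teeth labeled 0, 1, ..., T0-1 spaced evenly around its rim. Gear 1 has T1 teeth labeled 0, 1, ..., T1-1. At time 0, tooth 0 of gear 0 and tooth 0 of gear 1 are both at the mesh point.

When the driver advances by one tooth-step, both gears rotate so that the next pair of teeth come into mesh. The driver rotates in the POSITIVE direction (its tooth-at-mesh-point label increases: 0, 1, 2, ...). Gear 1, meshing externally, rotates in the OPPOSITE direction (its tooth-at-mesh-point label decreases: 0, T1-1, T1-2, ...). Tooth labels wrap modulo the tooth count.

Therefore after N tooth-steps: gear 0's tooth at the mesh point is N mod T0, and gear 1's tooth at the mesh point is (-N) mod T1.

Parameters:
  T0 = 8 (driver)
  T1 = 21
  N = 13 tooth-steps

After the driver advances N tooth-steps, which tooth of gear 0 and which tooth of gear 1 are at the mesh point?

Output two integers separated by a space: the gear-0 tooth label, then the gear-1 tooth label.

Answer: 5 8

Derivation:
Gear 0 (driver, T0=8): tooth at mesh = N mod T0
  13 = 1 * 8 + 5, so 13 mod 8 = 5
  gear 0 tooth = 5
Gear 1 (driven, T1=21): tooth at mesh = (-N) mod T1
  13 = 0 * 21 + 13, so 13 mod 21 = 13
  (-13) mod 21 = (-13) mod 21 = 21 - 13 = 8
Mesh after 13 steps: gear-0 tooth 5 meets gear-1 tooth 8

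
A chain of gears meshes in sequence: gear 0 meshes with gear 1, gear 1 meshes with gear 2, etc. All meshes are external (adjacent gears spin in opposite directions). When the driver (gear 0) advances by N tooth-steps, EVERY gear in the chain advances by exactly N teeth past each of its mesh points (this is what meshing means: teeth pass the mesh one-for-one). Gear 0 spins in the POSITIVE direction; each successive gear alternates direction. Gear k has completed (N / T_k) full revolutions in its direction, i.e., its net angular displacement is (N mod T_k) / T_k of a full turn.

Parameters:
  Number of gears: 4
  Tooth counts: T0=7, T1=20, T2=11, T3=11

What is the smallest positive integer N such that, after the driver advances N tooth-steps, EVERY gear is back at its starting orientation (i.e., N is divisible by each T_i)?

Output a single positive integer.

Answer: 1540

Derivation:
Gear k returns to start when N is a multiple of T_k.
All gears at start simultaneously when N is a common multiple of [7, 20, 11, 11]; the smallest such N is lcm(7, 20, 11, 11).
Start: lcm = T0 = 7
Fold in T1=20: gcd(7, 20) = 1; lcm(7, 20) = 7 * 20 / 1 = 140 / 1 = 140
Fold in T2=11: gcd(140, 11) = 1; lcm(140, 11) = 140 * 11 / 1 = 1540 / 1 = 1540
Fold in T3=11: gcd(1540, 11) = 11; lcm(1540, 11) = 1540 * 11 / 11 = 16940 / 11 = 1540
Full cycle length = 1540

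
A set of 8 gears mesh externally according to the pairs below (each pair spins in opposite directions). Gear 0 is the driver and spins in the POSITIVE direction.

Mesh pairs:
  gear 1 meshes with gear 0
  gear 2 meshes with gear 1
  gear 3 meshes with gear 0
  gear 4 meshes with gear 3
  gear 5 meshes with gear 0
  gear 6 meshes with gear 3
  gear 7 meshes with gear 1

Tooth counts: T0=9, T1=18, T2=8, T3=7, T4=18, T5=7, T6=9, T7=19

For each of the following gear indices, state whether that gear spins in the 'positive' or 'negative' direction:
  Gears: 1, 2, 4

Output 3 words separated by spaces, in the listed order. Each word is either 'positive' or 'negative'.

Answer: negative positive positive

Derivation:
Gear 0 (driver): positive (depth 0)
  gear 1: meshes with gear 0 -> depth 1 -> negative (opposite of gear 0)
  gear 2: meshes with gear 1 -> depth 2 -> positive (opposite of gear 1)
  gear 3: meshes with gear 0 -> depth 1 -> negative (opposite of gear 0)
  gear 4: meshes with gear 3 -> depth 2 -> positive (opposite of gear 3)
  gear 5: meshes with gear 0 -> depth 1 -> negative (opposite of gear 0)
  gear 6: meshes with gear 3 -> depth 2 -> positive (opposite of gear 3)
  gear 7: meshes with gear 1 -> depth 2 -> positive (opposite of gear 1)
Queried indices 1, 2, 4 -> negative, positive, positive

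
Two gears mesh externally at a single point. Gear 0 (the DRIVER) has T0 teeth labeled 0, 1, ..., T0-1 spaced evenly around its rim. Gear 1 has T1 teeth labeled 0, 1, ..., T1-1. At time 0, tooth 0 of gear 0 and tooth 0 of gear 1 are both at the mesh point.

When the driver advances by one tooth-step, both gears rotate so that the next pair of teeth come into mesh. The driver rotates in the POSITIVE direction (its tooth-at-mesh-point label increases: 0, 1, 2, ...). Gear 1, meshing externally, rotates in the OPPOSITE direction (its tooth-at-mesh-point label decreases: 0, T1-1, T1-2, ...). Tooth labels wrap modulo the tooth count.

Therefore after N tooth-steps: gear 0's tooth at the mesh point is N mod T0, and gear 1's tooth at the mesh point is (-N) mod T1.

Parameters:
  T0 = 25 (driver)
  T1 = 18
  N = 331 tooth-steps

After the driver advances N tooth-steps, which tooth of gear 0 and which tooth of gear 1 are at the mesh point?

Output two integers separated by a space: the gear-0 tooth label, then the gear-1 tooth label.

Gear 0 (driver, T0=25): tooth at mesh = N mod T0
  331 = 13 * 25 + 6, so 331 mod 25 = 6
  gear 0 tooth = 6
Gear 1 (driven, T1=18): tooth at mesh = (-N) mod T1
  331 = 18 * 18 + 7, so 331 mod 18 = 7
  (-331) mod 18 = (-7) mod 18 = 18 - 7 = 11
Mesh after 331 steps: gear-0 tooth 6 meets gear-1 tooth 11

Answer: 6 11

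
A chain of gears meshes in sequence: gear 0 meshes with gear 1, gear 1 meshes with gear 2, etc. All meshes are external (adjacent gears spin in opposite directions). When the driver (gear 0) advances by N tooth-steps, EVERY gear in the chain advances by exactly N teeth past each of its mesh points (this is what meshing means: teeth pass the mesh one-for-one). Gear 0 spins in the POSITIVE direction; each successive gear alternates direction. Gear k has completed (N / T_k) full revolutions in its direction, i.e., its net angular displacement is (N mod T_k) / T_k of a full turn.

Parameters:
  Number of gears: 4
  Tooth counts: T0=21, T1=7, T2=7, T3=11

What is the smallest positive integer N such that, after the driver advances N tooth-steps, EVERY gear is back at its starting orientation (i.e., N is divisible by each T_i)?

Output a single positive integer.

Answer: 231

Derivation:
Gear k returns to start when N is a multiple of T_k.
All gears at start simultaneously when N is a common multiple of [21, 7, 7, 11]; the smallest such N is lcm(21, 7, 7, 11).
Start: lcm = T0 = 21
Fold in T1=7: gcd(21, 7) = 7; lcm(21, 7) = 21 * 7 / 7 = 147 / 7 = 21
Fold in T2=7: gcd(21, 7) = 7; lcm(21, 7) = 21 * 7 / 7 = 147 / 7 = 21
Fold in T3=11: gcd(21, 11) = 1; lcm(21, 11) = 21 * 11 / 1 = 231 / 1 = 231
Full cycle length = 231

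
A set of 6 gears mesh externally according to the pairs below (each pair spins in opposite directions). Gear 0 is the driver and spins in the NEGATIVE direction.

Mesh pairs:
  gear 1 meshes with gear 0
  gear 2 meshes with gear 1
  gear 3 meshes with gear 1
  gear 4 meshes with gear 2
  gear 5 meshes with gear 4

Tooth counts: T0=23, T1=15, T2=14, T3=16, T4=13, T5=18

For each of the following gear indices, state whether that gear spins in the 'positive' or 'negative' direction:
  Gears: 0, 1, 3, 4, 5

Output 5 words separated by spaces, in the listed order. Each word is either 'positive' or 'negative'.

Gear 0 (driver): negative (depth 0)
  gear 1: meshes with gear 0 -> depth 1 -> positive (opposite of gear 0)
  gear 2: meshes with gear 1 -> depth 2 -> negative (opposite of gear 1)
  gear 3: meshes with gear 1 -> depth 2 -> negative (opposite of gear 1)
  gear 4: meshes with gear 2 -> depth 3 -> positive (opposite of gear 2)
  gear 5: meshes with gear 4 -> depth 4 -> negative (opposite of gear 4)
Queried indices 0, 1, 3, 4, 5 -> negative, positive, negative, positive, negative

Answer: negative positive negative positive negative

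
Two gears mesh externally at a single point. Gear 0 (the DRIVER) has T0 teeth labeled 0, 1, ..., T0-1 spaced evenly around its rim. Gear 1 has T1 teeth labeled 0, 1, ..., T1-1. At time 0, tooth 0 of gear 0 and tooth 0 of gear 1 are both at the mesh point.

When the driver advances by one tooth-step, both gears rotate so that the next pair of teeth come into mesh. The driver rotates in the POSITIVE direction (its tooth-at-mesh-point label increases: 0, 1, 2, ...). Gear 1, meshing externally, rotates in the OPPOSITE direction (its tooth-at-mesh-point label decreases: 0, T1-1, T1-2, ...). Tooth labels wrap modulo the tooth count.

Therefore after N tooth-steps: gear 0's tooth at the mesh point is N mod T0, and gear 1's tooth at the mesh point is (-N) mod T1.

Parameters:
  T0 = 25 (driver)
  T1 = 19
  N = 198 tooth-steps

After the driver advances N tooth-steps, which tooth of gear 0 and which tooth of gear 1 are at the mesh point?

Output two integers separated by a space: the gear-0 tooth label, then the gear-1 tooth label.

Answer: 23 11

Derivation:
Gear 0 (driver, T0=25): tooth at mesh = N mod T0
  198 = 7 * 25 + 23, so 198 mod 25 = 23
  gear 0 tooth = 23
Gear 1 (driven, T1=19): tooth at mesh = (-N) mod T1
  198 = 10 * 19 + 8, so 198 mod 19 = 8
  (-198) mod 19 = (-8) mod 19 = 19 - 8 = 11
Mesh after 198 steps: gear-0 tooth 23 meets gear-1 tooth 11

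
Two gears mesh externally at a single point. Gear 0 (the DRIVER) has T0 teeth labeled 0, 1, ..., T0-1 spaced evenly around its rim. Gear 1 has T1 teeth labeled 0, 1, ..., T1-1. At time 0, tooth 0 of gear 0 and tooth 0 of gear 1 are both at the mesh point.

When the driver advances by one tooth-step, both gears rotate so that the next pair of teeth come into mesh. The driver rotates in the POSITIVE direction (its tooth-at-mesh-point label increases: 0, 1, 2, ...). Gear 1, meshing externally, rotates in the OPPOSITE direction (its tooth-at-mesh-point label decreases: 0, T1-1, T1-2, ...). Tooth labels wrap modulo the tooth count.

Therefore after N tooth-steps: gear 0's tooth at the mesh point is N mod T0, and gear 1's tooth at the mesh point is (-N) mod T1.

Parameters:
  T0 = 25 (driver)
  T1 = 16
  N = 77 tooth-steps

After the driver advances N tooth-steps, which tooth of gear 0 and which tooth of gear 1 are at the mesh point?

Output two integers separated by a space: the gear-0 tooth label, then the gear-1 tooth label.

Answer: 2 3

Derivation:
Gear 0 (driver, T0=25): tooth at mesh = N mod T0
  77 = 3 * 25 + 2, so 77 mod 25 = 2
  gear 0 tooth = 2
Gear 1 (driven, T1=16): tooth at mesh = (-N) mod T1
  77 = 4 * 16 + 13, so 77 mod 16 = 13
  (-77) mod 16 = (-13) mod 16 = 16 - 13 = 3
Mesh after 77 steps: gear-0 tooth 2 meets gear-1 tooth 3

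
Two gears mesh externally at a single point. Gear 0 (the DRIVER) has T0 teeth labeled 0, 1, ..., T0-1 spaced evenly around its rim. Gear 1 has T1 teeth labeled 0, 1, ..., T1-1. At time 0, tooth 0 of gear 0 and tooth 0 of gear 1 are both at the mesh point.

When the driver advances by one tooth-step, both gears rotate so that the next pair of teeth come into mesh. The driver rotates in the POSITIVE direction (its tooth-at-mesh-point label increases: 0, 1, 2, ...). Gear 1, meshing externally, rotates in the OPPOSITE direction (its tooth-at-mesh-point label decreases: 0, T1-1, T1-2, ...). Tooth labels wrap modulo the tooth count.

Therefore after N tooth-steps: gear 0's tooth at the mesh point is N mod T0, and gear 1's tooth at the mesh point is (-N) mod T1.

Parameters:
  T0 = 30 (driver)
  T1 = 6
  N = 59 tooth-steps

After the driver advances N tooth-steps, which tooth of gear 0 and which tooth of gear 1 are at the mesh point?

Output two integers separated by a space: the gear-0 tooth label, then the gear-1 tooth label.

Answer: 29 1

Derivation:
Gear 0 (driver, T0=30): tooth at mesh = N mod T0
  59 = 1 * 30 + 29, so 59 mod 30 = 29
  gear 0 tooth = 29
Gear 1 (driven, T1=6): tooth at mesh = (-N) mod T1
  59 = 9 * 6 + 5, so 59 mod 6 = 5
  (-59) mod 6 = (-5) mod 6 = 6 - 5 = 1
Mesh after 59 steps: gear-0 tooth 29 meets gear-1 tooth 1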